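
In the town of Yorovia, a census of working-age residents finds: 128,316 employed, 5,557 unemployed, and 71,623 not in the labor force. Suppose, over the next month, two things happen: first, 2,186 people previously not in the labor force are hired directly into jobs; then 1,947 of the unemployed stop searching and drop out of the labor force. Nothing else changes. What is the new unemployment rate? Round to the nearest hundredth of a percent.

New unemployment rate ≈ 2.69%.

Initially, labor force = 128,316 + 5,557 = 133,873, so u = 5,557/133,873 = 4.15%.
After the first change, employed and labor force both rise by 2,186; unemployed unchanged → E = 130,502, U = 5,557, labor force = 136,059.
After the second change, unemployed and labor force both fall by 1,947 → E = 130,502, U = 3,610, labor force = 134,112.
New unemployment rate = 3,610 / 134,112 = 2.69%.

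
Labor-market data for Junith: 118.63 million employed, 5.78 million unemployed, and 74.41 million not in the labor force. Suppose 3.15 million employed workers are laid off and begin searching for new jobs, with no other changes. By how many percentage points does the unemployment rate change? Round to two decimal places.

The unemployment rate changes by +2.53 percentage points.

Initially, labor force = 118.63 + 5.78 = 124.41 million, so u = 5.78/124.41 = 4.65%.
After the change, employed falls and unemployed rises by 3.15; labor force unchanged → E = 115.48, U = 8.93, labor force = 124.41 million.
New unemployment rate = 8.93 / 124.41 = 7.18%.
Change = 7.18% − 4.65% = +2.53 percentage points.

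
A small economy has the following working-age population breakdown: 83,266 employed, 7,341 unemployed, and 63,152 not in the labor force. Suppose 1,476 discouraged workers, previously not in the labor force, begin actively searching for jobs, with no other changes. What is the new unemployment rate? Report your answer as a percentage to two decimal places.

Initially, labor force = 83,266 + 7,341 = 90,607, so u = 7,341/90,607 = 8.10%.
After the change, unemployed and labor force both rise by 1,476 → E = 83,266, U = 8,817, labor force = 92,083.
New unemployment rate = 8,817 / 92,083 = 9.58%.

New unemployment rate ≈ 9.58%.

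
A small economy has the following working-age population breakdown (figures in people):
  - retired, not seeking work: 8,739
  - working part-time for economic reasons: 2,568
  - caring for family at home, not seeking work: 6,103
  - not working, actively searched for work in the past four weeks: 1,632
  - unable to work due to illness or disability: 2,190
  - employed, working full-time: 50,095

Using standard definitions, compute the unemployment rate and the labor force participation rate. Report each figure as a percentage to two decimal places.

Employed = 2,568 + 50,095 = 52,663 (anyone who worked, including part-time for economic reasons, counts as employed).
Unemployed = 1,632.
Labor force = 52,663 + 1,632 = 54,295.
Not in labor force = 8,739 + 6,103 + 2,190 = 17,032 (those not working and not actively searching are outside the labor force).
Civilian working-age population = 54,295 + 17,032 = 71,327.
Unemployment rate = 1,632 / 54,295 = 3.01%.
Labor force participation rate = 54,295 / 71,327 = 76.12%.

Unemployment rate ≈ 3.01%; labor force participation rate ≈ 76.12%.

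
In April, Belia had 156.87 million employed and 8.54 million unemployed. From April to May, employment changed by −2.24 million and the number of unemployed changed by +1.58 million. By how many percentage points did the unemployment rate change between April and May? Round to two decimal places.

April: labor force = 156.87 + 8.54 = 165.41; u = 8.54/165.41 = 5.16%.
May: labor force = 154.63 + 10.12 = 164.75; u = 10.12/164.75 = 6.14%.
Change = 6.14% − 5.16% = +0.98 pp.

The unemployment rate changed by +0.98 percentage points.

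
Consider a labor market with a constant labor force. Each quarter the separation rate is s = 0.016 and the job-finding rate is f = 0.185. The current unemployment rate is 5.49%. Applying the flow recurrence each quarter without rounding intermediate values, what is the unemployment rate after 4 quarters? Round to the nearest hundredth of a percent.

With a fixed labor force, u_{t+1} = u_t + s·(1−u_t) − f·u_t = u_t·(1−s−f) + s.
Here 1−s−f = 0.799 and s = 0.016.
u_1 = 0.054900 × 0.799 + 0.016 = 0.059865.
u_2 = 0.059865 × 0.799 + 0.016 = 0.063832.
u_3 = 0.063832 × 0.799 + 0.016 = 0.067002.
u_4 = 0.067002 × 0.799 + 0.016 = 0.069535.

Unemployment rate after four quarters ≈ 6.95%.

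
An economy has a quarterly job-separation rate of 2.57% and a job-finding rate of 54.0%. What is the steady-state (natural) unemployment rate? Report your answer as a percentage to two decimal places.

At steady state the flows balance: s·E = f·U, so U/(E+U) = s/(s+f).
u* = 2.57 / (2.57 + 54.0) = 2.57 / 56.57 = 4.54%.

Steady-state unemployment rate ≈ 4.54%.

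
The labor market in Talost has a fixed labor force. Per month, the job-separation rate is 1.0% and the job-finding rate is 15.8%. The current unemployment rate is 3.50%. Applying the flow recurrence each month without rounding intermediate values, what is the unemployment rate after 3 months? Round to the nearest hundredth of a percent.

Unemployment rate after three months ≈ 4.54%.

With a fixed labor force, u_{t+1} = u_t + s·(1−u_t) − f·u_t = u_t·(1−s−f) + s.
Here 1−s−f = 0.832 and s = 0.010.
u_1 = 0.035000 × 0.832 + 0.010 = 0.039120.
u_2 = 0.039120 × 0.832 + 0.010 = 0.042548.
u_3 = 0.042548 × 0.832 + 0.010 = 0.045400.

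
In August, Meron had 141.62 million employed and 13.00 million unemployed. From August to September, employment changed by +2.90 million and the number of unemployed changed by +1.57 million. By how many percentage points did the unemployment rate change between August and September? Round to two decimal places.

August: labor force = 141.62 + 13.00 = 154.62; u = 13.00/154.62 = 8.41%.
September: labor force = 144.52 + 14.57 = 159.09; u = 14.57/159.09 = 9.16%.
Change = 9.16% − 8.41% = +0.75 pp.

The unemployment rate changed by +0.75 percentage points.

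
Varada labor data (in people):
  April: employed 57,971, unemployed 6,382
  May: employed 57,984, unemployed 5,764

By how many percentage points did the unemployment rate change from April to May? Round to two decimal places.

April: labor force = 57,971 + 6,382 = 64,353; u = 6,382/64,353 = 9.92%.
May: labor force = 57,984 + 5,764 = 63,748; u = 5,764/63,748 = 9.04%.
Change = 9.04% − 9.92% = −0.88 pp.

The unemployment rate changed by −0.88 percentage points.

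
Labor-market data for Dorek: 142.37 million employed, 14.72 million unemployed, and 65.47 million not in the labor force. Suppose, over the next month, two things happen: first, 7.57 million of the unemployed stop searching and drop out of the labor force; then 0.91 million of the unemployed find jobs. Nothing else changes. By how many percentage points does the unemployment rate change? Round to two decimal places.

Initially, labor force = 142.37 + 14.72 = 157.09 million, so u = 14.72/157.09 = 9.37%.
After the first change, unemployed and labor force both fall by 7.57 → E = 142.37, U = 7.15, labor force = 149.52 million.
After the second change, unemployed falls and employed rises by 0.91; labor force unchanged → E = 143.28, U = 6.24, labor force = 149.52 million.
New unemployment rate = 6.24 / 149.52 = 4.17%.
Change = 4.17% − 9.37% = −5.20 percentage points.

The unemployment rate changes by −5.20 percentage points.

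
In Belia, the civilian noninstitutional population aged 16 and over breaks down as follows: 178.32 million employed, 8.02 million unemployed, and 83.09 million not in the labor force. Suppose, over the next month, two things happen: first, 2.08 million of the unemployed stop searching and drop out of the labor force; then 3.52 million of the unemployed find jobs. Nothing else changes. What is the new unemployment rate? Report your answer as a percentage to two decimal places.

Initially, labor force = 178.32 + 8.02 = 186.34 million, so u = 8.02/186.34 = 4.30%.
After the first change, unemployed and labor force both fall by 2.08 → E = 178.32, U = 5.94, labor force = 184.26 million.
After the second change, unemployed falls and employed rises by 3.52; labor force unchanged → E = 181.84, U = 2.42, labor force = 184.26 million.
New unemployment rate = 2.42 / 184.26 = 1.31%.

New unemployment rate ≈ 1.31%.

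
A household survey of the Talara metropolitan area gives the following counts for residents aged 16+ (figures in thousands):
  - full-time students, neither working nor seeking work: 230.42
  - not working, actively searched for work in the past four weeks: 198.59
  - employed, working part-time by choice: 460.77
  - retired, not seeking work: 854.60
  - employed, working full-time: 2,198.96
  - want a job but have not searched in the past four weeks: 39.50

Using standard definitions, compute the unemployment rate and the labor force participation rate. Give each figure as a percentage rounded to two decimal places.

Unemployment rate ≈ 6.95%; labor force participation rate ≈ 71.77%.

Employed = 460.77 + 2,198.96 = 2,659.73 thousand.
Unemployed = 198.59 thousand.
Labor force = 2,659.73 + 198.59 = 2,858.32 thousand.
Not in labor force = 230.42 + 854.60 + 39.50 = 1,124.52 thousand (those not working and not actively searching are outside the labor force — including those who want a job but have given up searching).
Civilian working-age population = 2,858.32 + 1,124.52 = 3,982.84 thousand.
Unemployment rate = 198.59 / 2,858.32 = 6.95%.
Labor force participation rate = 2,858.32 / 3,982.84 = 71.77%.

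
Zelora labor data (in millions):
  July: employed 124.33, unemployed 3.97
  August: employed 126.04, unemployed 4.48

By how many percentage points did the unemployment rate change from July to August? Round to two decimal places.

July: labor force = 124.33 + 3.97 = 128.30; u = 3.97/128.30 = 3.09%.
August: labor force = 126.04 + 4.48 = 130.52; u = 4.48/130.52 = 3.43%.
Change = 3.43% − 3.09% = +0.34 pp.

The unemployment rate changed by +0.34 percentage points.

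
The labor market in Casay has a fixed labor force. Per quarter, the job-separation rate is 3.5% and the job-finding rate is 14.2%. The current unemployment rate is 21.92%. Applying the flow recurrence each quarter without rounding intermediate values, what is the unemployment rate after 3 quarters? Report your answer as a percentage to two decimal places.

Unemployment rate after three quarters ≈ 20.97%.

With a fixed labor force, u_{t+1} = u_t + s·(1−u_t) − f·u_t = u_t·(1−s−f) + s.
Here 1−s−f = 0.823 and s = 0.035.
u_1 = 0.219200 × 0.823 + 0.035 = 0.215402.
u_2 = 0.215402 × 0.823 + 0.035 = 0.212276.
u_3 = 0.212276 × 0.823 + 0.035 = 0.209703.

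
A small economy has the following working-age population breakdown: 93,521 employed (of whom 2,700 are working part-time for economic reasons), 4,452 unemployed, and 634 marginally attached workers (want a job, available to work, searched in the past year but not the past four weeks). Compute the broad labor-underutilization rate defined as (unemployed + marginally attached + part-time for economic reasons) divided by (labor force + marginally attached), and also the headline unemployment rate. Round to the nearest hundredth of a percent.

Labor force = 93,521 + 4,452 = 97,973.
Numerator = 4,452 + 634 + 2,700 = 7,786.
Denominator = 97,973 + 634 = 98,607.
Broad rate = 7,786 / 98,607 = 7.90%.
Headline unemployment rate = 4,452 / 97,973 = 4.54%.

Broad underutilization rate ≈ 7.90%; headline unemployment rate ≈ 4.54%.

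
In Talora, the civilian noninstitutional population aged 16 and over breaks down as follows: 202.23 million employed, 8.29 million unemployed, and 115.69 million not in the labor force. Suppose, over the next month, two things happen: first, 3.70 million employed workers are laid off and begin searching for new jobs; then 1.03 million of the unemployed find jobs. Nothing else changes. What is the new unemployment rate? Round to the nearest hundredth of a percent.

Initially, labor force = 202.23 + 8.29 = 210.52 million, so u = 8.29/210.52 = 3.94%.
After the first change, employed falls and unemployed rises by 3.70; labor force unchanged → E = 198.53, U = 11.99, labor force = 210.52 million.
After the second change, unemployed falls and employed rises by 1.03; labor force unchanged → E = 199.56, U = 10.96, labor force = 210.52 million.
New unemployment rate = 10.96 / 210.52 = 5.21%.

New unemployment rate ≈ 5.21%.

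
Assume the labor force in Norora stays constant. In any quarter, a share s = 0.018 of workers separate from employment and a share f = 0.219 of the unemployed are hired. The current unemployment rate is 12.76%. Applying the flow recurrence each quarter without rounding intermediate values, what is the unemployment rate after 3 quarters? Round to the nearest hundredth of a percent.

Unemployment rate after three quarters ≈ 9.89%.

With a fixed labor force, u_{t+1} = u_t + s·(1−u_t) − f·u_t = u_t·(1−s−f) + s.
Here 1−s−f = 0.763 and s = 0.018.
u_1 = 0.127600 × 0.763 + 0.018 = 0.115359.
u_2 = 0.115359 × 0.763 + 0.018 = 0.106019.
u_3 = 0.106019 × 0.763 + 0.018 = 0.098892.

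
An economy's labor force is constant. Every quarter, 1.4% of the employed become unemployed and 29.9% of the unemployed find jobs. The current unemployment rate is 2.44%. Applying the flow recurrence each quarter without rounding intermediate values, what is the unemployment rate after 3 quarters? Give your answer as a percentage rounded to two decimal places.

Unemployment rate after three quarters ≈ 3.81%.

With a fixed labor force, u_{t+1} = u_t + s·(1−u_t) − f·u_t = u_t·(1−s−f) + s.
Here 1−s−f = 0.687 and s = 0.014.
u_1 = 0.024400 × 0.687 + 0.014 = 0.030763.
u_2 = 0.030763 × 0.687 + 0.014 = 0.035134.
u_3 = 0.035134 × 0.687 + 0.014 = 0.038137.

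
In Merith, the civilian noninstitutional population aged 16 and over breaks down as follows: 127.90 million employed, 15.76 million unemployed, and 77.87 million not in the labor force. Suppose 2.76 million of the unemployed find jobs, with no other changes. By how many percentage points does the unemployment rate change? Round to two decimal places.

Initially, labor force = 127.90 + 15.76 = 143.66 million, so u = 15.76/143.66 = 10.97%.
After the change, unemployed falls and employed rises by 2.76; labor force unchanged → E = 130.66, U = 13.00, labor force = 143.66 million.
New unemployment rate = 13.00 / 143.66 = 9.05%.
Change = 9.05% − 10.97% = −1.92 percentage points.

The unemployment rate changes by −1.92 percentage points.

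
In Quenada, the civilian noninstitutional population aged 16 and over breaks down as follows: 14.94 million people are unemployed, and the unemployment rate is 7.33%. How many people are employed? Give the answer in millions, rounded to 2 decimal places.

Labor force = U / u = 14.94 / 0.0733 ≈ 203.82 million.
Employed = labor force − unemployed = 203.82 − 14.94 = 188.88 million.

About 188.88 million are employed.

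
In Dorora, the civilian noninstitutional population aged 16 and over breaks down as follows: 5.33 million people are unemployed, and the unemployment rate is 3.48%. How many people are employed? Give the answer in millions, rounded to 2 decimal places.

Labor force = U / u = 5.33 / 0.0348 ≈ 153.16 million.
Employed = labor force − unemployed = 153.16 − 5.33 = 147.83 million.

About 147.83 million are employed.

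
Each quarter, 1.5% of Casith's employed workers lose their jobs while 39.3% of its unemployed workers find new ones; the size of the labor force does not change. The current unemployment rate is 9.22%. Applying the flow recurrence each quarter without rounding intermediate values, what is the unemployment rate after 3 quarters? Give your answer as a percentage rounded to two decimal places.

With a fixed labor force, u_{t+1} = u_t + s·(1−u_t) − f·u_t = u_t·(1−s−f) + s.
Here 1−s−f = 0.592 and s = 0.015.
u_1 = 0.092200 × 0.592 + 0.015 = 0.069582.
u_2 = 0.069582 × 0.592 + 0.015 = 0.056193.
u_3 = 0.056193 × 0.592 + 0.015 = 0.048266.

Unemployment rate after three quarters ≈ 4.83%.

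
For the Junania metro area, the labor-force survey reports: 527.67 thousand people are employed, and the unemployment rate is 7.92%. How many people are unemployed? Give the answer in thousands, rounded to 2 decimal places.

About 45.39 thousand are unemployed.

Let U be the number unemployed. The labor force is E + U, and U/(E+U) = 0.0792.
So U = 0.0792 × 527.67 / (1 − 0.0792) = 41.7915 / 0.9208 ≈ 45.39 thousand.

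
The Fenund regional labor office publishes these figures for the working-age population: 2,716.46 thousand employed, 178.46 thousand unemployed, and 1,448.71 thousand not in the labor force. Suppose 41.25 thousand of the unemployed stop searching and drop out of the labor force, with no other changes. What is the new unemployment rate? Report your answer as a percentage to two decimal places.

Initially, labor force = 2,716.46 + 178.46 = 2,894.92 thousand, so u = 178.46/2,894.92 = 6.16%.
After the change, unemployed and labor force both fall by 41.25 → E = 2,716.46, U = 137.21, labor force = 2,853.67 thousand.
New unemployment rate = 137.21 / 2,853.67 = 4.81%.

New unemployment rate ≈ 4.81%.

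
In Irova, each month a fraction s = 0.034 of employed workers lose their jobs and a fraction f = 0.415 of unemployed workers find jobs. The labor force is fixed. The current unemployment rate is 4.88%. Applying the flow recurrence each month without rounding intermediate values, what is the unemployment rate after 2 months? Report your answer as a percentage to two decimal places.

Unemployment rate after two months ≈ 6.75%.

With a fixed labor force, u_{t+1} = u_t + s·(1−u_t) − f·u_t = u_t·(1−s−f) + s.
Here 1−s−f = 0.551 and s = 0.034.
u_1 = 0.048800 × 0.551 + 0.034 = 0.060889.
u_2 = 0.060889 × 0.551 + 0.034 = 0.067550.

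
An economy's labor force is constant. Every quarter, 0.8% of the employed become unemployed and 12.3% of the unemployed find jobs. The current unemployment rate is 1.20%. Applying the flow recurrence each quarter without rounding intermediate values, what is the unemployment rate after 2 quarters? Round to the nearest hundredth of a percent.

With a fixed labor force, u_{t+1} = u_t + s·(1−u_t) − f·u_t = u_t·(1−s−f) + s.
Here 1−s−f = 0.869 and s = 0.008.
u_1 = 0.012000 × 0.869 + 0.008 = 0.018428.
u_2 = 0.018428 × 0.869 + 0.008 = 0.024014.

Unemployment rate after two quarters ≈ 2.40%.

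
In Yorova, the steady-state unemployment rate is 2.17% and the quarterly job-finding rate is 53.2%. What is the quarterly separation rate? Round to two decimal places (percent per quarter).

Separation rate ≈ 1.18% per quarter.

From u* = s/(s+f): s = u·f/(1−u).
s = 0.0217 × 53.2 / (1 − 0.0217) = 1.1544 / 0.9783 ≈ 1.18% per quarter.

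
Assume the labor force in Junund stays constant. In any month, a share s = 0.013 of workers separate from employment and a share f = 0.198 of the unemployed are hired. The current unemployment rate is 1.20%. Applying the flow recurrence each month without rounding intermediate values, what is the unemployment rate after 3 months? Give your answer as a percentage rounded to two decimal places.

With a fixed labor force, u_{t+1} = u_t + s·(1−u_t) − f·u_t = u_t·(1−s−f) + s.
Here 1−s−f = 0.789 and s = 0.013.
u_1 = 0.012000 × 0.789 + 0.013 = 0.022468.
u_2 = 0.022468 × 0.789 + 0.013 = 0.030727.
u_3 = 0.030727 × 0.789 + 0.013 = 0.037244.

Unemployment rate after three months ≈ 3.72%.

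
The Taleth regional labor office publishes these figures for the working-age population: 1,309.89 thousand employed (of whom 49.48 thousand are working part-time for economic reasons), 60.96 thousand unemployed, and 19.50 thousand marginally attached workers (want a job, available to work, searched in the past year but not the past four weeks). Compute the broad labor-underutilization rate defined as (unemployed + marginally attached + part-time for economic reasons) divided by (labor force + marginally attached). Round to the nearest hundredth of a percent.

Labor force = 1,309.89 + 60.96 = 1,370.85 thousand.
Numerator = 60.96 + 19.50 + 49.48 = 129.94 thousand.
Denominator = 1,370.85 + 19.50 = 1,390.35 thousand.
Broad rate = 129.94 / 1,390.35 = 9.35%.

Broad underutilization rate ≈ 9.35%.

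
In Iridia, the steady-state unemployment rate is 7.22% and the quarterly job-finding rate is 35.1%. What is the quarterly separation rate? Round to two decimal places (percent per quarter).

From u* = s/(s+f): s = u·f/(1−u).
s = 0.0722 × 35.1 / (1 − 0.0722) = 2.5342 / 0.9278 ≈ 2.73% per quarter.

Separation rate ≈ 2.73% per quarter.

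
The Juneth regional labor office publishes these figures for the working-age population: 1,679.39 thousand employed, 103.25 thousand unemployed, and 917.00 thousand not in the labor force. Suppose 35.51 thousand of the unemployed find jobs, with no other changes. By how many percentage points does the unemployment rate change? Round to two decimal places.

The unemployment rate changes by −1.99 percentage points.

Initially, labor force = 1,679.39 + 103.25 = 1,782.64 thousand, so u = 103.25/1,782.64 = 5.79%.
After the change, unemployed falls and employed rises by 35.51; labor force unchanged → E = 1,714.90, U = 67.74, labor force = 1,782.64 thousand.
New unemployment rate = 67.74 / 1,782.64 = 3.80%.
Change = 3.80% − 5.79% = −1.99 percentage points.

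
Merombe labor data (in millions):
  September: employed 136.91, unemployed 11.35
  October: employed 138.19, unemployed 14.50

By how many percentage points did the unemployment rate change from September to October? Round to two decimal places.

The unemployment rate changed by +1.84 percentage points.

September: labor force = 136.91 + 11.35 = 148.26; u = 11.35/148.26 = 7.66%.
October: labor force = 138.19 + 14.50 = 152.69; u = 14.50/152.69 = 9.50%.
Change = 9.50% − 7.66% = +1.84 pp.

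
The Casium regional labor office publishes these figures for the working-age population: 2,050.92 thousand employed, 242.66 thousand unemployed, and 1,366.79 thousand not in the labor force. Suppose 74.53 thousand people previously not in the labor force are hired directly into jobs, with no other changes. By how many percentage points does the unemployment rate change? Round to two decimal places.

Initially, labor force = 2,050.92 + 242.66 = 2,293.58 thousand, so u = 242.66/2,293.58 = 10.58%.
After the change, employed and labor force both rise by 74.53; unemployed unchanged → E = 2,125.45, U = 242.66, labor force = 2,368.11 thousand.
New unemployment rate = 242.66 / 2,368.11 = 10.25%.
Change = 10.25% − 10.58% = −0.33 percentage points.

The unemployment rate changes by −0.33 percentage points.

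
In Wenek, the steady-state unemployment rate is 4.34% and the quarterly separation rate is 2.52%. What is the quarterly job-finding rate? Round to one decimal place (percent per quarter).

From u* = s/(s+f): f = s·(1−u)/u.
f = 2.52 × (1 − 0.0434) / 0.0434 = 2.4106 / 0.0434 ≈ 55.5% per quarter.

Job-finding rate ≈ 55.5% per quarter.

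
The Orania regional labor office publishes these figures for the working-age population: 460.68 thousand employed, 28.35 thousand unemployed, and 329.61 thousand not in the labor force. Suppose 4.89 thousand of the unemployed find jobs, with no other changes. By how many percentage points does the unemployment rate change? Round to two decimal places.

The unemployment rate changes by −1.00 percentage points.

Initially, labor force = 460.68 + 28.35 = 489.03 thousand, so u = 28.35/489.03 = 5.80%.
After the change, unemployed falls and employed rises by 4.89; labor force unchanged → E = 465.57, U = 23.46, labor force = 489.03 thousand.
New unemployment rate = 23.46 / 489.03 = 4.80%.
Change = 4.80% − 5.80% = −1.00 percentage points.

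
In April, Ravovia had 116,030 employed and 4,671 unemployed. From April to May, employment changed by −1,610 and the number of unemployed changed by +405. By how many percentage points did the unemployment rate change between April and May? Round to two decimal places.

April: labor force = 116,030 + 4,671 = 120,701; u = 4,671/120,701 = 3.87%.
May: labor force = 114,420 + 5,076 = 119,496; u = 5,076/119,496 = 4.25%.
Change = 4.25% − 3.87% = +0.38 pp.

The unemployment rate changed by +0.38 percentage points.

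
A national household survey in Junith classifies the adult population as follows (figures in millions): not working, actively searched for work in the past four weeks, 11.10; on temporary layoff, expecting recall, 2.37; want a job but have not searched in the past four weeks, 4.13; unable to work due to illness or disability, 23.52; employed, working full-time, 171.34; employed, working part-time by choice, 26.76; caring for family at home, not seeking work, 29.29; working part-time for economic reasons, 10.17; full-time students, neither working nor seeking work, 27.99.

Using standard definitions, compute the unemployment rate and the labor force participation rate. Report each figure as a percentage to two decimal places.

Employed = 171.34 + 26.76 + 10.17 = 208.27 million (anyone who worked, including part-time for economic reasons, counts as employed).
Unemployed = 11.10 + 2.37 = 13.47 million (jobless and actively searching, or on temporary layoff).
Labor force = 208.27 + 13.47 = 221.74 million.
Not in labor force = 4.13 + 23.52 + 29.29 + 27.99 = 84.93 million (those not working and not actively searching are outside the labor force — including those who want a job but have given up searching).
Civilian working-age population = 221.74 + 84.93 = 306.67 million.
Unemployment rate = 13.47 / 221.74 = 6.07%.
Labor force participation rate = 221.74 / 306.67 = 72.31%.

Unemployment rate ≈ 6.07%; labor force participation rate ≈ 72.31%.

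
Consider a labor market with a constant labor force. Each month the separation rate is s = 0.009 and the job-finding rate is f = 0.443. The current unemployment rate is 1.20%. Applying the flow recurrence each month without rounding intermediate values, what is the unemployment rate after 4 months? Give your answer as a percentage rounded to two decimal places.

Unemployment rate after four months ≈ 1.92%.

With a fixed labor force, u_{t+1} = u_t + s·(1−u_t) − f·u_t = u_t·(1−s−f) + s.
Here 1−s−f = 0.548 and s = 0.009.
u_1 = 0.012000 × 0.548 + 0.009 = 0.015576.
u_2 = 0.015576 × 0.548 + 0.009 = 0.017536.
u_3 = 0.017536 × 0.548 + 0.009 = 0.018610.
u_4 = 0.018610 × 0.548 + 0.009 = 0.019198.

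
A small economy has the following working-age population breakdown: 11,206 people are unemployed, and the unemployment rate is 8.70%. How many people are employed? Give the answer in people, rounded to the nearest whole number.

About 117,599 are employed.

Labor force = U / u = 11,206 / 0.0870 ≈ 128,805.
Employed = labor force − unemployed = 128,805 − 11,206 = 117,599.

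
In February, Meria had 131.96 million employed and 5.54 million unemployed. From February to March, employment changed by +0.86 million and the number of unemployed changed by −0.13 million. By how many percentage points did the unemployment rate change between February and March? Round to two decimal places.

February: labor force = 131.96 + 5.54 = 137.50; u = 5.54/137.50 = 4.03%.
March: labor force = 132.82 + 5.41 = 138.23; u = 5.41/138.23 = 3.91%.
Change = 3.91% − 4.03% = −0.12 pp.

The unemployment rate changed by −0.12 percentage points.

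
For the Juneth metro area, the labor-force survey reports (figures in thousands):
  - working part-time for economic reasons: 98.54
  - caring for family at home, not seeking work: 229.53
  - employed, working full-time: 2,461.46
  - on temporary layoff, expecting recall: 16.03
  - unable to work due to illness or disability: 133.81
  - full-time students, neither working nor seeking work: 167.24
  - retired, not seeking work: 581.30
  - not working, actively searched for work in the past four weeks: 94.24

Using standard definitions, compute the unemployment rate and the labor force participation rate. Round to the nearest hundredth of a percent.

Employed = 98.54 + 2,461.46 = 2,560.00 thousand (anyone who worked, including part-time for economic reasons, counts as employed).
Unemployed = 16.03 + 94.24 = 110.27 thousand (jobless and actively searching, or on temporary layoff).
Labor force = 2,560.00 + 110.27 = 2,670.27 thousand.
Not in labor force = 229.53 + 133.81 + 167.24 + 581.30 = 1,111.88 thousand (those not working and not actively searching are outside the labor force).
Civilian working-age population = 2,670.27 + 1,111.88 = 3,782.15 thousand.
Unemployment rate = 110.27 / 2,670.27 = 4.13%.
Labor force participation rate = 2,670.27 / 3,782.15 = 70.60%.

Unemployment rate ≈ 4.13%; labor force participation rate ≈ 70.60%.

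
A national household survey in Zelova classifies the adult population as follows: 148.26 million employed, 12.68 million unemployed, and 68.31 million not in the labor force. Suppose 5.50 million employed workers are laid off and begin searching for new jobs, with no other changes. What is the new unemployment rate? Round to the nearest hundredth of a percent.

New unemployment rate ≈ 11.30%.

Initially, labor force = 148.26 + 12.68 = 160.94 million, so u = 12.68/160.94 = 7.88%.
After the change, employed falls and unemployed rises by 5.50; labor force unchanged → E = 142.76, U = 18.18, labor force = 160.94 million.
New unemployment rate = 18.18 / 160.94 = 11.30%.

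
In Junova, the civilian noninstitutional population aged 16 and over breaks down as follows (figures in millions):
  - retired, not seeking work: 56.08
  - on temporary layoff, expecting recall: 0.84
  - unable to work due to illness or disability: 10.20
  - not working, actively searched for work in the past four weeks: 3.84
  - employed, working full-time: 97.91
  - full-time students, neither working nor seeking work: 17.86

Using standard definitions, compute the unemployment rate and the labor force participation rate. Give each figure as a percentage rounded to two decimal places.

Unemployment rate ≈ 4.56%; labor force participation rate ≈ 54.94%.

Employed = 97.91 million.
Unemployed = 0.84 + 3.84 = 4.68 million (jobless and actively searching, or on temporary layoff).
Labor force = 97.91 + 4.68 = 102.59 million.
Not in labor force = 56.08 + 10.20 + 17.86 = 84.14 million (those not working and not actively searching are outside the labor force).
Civilian working-age population = 102.59 + 84.14 = 186.73 million.
Unemployment rate = 4.68 / 102.59 = 4.56%.
Labor force participation rate = 102.59 / 186.73 = 54.94%.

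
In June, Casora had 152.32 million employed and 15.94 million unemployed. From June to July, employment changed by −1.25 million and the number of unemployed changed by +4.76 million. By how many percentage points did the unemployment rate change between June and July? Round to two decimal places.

June: labor force = 152.32 + 15.94 = 168.26; u = 15.94/168.26 = 9.47%.
July: labor force = 151.07 + 20.70 = 171.77; u = 20.70/171.77 = 12.05%.
Change = 12.05% − 9.47% = +2.58 pp.

The unemployment rate changed by +2.58 percentage points.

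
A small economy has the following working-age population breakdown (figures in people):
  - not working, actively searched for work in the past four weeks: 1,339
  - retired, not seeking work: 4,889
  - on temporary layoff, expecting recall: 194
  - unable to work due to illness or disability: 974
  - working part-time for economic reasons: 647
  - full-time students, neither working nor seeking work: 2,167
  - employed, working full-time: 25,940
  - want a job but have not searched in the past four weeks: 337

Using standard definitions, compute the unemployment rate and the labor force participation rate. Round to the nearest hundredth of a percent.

Unemployment rate ≈ 5.45%; labor force participation rate ≈ 77.07%.

Employed = 647 + 25,940 = 26,587 (anyone who worked, including part-time for economic reasons, counts as employed).
Unemployed = 1,339 + 194 = 1,533 (jobless and actively searching, or on temporary layoff).
Labor force = 26,587 + 1,533 = 28,120.
Not in labor force = 4,889 + 974 + 2,167 + 337 = 8,367 (those not working and not actively searching are outside the labor force — including those who want a job but have given up searching).
Civilian working-age population = 28,120 + 8,367 = 36,487.
Unemployment rate = 1,533 / 28,120 = 5.45%.
Labor force participation rate = 28,120 / 36,487 = 77.07%.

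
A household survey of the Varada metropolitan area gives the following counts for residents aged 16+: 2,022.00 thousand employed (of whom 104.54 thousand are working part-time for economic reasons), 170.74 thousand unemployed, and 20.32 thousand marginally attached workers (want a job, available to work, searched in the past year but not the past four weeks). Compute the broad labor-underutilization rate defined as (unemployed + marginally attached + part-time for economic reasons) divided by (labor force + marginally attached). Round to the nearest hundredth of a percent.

Broad underutilization rate ≈ 13.36%.

Labor force = 2,022.00 + 170.74 = 2,192.74 thousand.
Numerator = 170.74 + 20.32 + 104.54 = 295.60 thousand.
Denominator = 2,192.74 + 20.32 = 2,213.06 thousand.
Broad rate = 295.60 / 2,213.06 = 13.36%.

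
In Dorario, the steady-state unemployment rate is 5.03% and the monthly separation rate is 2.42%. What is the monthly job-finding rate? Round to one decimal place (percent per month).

Job-finding rate ≈ 45.7% per month.

From u* = s/(s+f): f = s·(1−u)/u.
f = 2.42 × (1 − 0.0503) / 0.0503 = 2.2983 / 0.0503 ≈ 45.7% per month.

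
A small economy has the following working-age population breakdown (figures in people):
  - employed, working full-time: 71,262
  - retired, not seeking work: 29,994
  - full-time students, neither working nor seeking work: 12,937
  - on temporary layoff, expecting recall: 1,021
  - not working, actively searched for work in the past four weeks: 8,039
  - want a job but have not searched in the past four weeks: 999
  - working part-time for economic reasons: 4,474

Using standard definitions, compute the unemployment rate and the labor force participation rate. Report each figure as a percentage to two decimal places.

Unemployment rate ≈ 10.68%; labor force participation rate ≈ 65.87%.

Employed = 71,262 + 4,474 = 75,736 (anyone who worked, including part-time for economic reasons, counts as employed).
Unemployed = 1,021 + 8,039 = 9,060 (jobless and actively searching, or on temporary layoff).
Labor force = 75,736 + 9,060 = 84,796.
Not in labor force = 29,994 + 12,937 + 999 = 43,930 (those not working and not actively searching are outside the labor force — including those who want a job but have given up searching).
Civilian working-age population = 84,796 + 43,930 = 128,726.
Unemployment rate = 9,060 / 84,796 = 10.68%.
Labor force participation rate = 84,796 / 128,726 = 65.87%.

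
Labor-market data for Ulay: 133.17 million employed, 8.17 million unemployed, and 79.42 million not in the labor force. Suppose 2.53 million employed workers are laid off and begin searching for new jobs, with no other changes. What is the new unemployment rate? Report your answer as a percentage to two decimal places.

New unemployment rate ≈ 7.57%.

Initially, labor force = 133.17 + 8.17 = 141.34 million, so u = 8.17/141.34 = 5.78%.
After the change, employed falls and unemployed rises by 2.53; labor force unchanged → E = 130.64, U = 10.70, labor force = 141.34 million.
New unemployment rate = 10.70 / 141.34 = 7.57%.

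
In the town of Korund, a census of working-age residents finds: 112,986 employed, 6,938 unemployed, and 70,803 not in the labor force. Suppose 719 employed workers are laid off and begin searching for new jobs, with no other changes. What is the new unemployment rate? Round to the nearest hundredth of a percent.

New unemployment rate ≈ 6.38%.

Initially, labor force = 112,986 + 6,938 = 119,924, so u = 6,938/119,924 = 5.79%.
After the change, employed falls and unemployed rises by 719; labor force unchanged → E = 112,267, U = 7,657, labor force = 119,924.
New unemployment rate = 7,657 / 119,924 = 6.38%.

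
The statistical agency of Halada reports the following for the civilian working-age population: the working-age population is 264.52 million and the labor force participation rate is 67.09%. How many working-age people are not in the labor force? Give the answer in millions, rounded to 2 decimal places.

About 87.05 million are not in the labor force.

Share not in the labor force = 1 − 0.6709 = 0.3291.
Not in labor force = 0.3291 × 264.52 ≈ 87.05 million.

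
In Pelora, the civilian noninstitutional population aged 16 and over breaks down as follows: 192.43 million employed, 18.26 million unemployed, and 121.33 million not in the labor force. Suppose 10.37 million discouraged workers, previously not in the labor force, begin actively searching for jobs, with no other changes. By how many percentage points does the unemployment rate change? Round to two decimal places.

The unemployment rate changes by +4.28 percentage points.

Initially, labor force = 192.43 + 18.26 = 210.69 million, so u = 18.26/210.69 = 8.67%.
After the change, unemployed and labor force both rise by 10.37 → E = 192.43, U = 28.63, labor force = 221.06 million.
New unemployment rate = 28.63 / 221.06 = 12.95%.
Change = 12.95% − 8.67% = +4.28 percentage points.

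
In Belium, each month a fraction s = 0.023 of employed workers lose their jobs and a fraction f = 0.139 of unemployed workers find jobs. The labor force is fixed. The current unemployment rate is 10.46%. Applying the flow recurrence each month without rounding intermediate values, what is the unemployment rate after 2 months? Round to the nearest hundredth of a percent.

Unemployment rate after two months ≈ 11.57%.

With a fixed labor force, u_{t+1} = u_t + s·(1−u_t) − f·u_t = u_t·(1−s−f) + s.
Here 1−s−f = 0.838 and s = 0.023.
u_1 = 0.104600 × 0.838 + 0.023 = 0.110655.
u_2 = 0.110655 × 0.838 + 0.023 = 0.115729.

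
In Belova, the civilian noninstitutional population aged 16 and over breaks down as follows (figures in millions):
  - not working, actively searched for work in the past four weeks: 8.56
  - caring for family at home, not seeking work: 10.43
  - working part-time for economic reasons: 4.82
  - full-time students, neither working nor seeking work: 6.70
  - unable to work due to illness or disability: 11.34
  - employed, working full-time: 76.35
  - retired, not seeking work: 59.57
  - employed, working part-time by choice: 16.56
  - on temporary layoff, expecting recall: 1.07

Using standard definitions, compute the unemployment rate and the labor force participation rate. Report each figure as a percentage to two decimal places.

Unemployment rate ≈ 8.97%; labor force participation rate ≈ 54.94%.

Employed = 4.82 + 76.35 + 16.56 = 97.73 million (anyone who worked, including part-time for economic reasons, counts as employed).
Unemployed = 8.56 + 1.07 = 9.63 million (jobless and actively searching, or on temporary layoff).
Labor force = 97.73 + 9.63 = 107.36 million.
Not in labor force = 10.43 + 6.70 + 11.34 + 59.57 = 88.04 million (those not working and not actively searching are outside the labor force).
Civilian working-age population = 107.36 + 88.04 = 195.40 million.
Unemployment rate = 9.63 / 107.36 = 8.97%.
Labor force participation rate = 107.36 / 195.40 = 54.94%.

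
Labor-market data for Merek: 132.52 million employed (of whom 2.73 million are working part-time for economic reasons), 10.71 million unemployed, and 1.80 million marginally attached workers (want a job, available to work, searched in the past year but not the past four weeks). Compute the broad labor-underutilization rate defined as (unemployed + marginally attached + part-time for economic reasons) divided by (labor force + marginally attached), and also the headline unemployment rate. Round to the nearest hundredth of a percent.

Broad underutilization rate ≈ 10.51%; headline unemployment rate ≈ 7.48%.

Labor force = 132.52 + 10.71 = 143.23 million.
Numerator = 10.71 + 1.80 + 2.73 = 15.24 million.
Denominator = 143.23 + 1.80 = 145.03 million.
Broad rate = 15.24 / 145.03 = 10.51%.
Headline unemployment rate = 10.71 / 143.23 = 7.48%.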